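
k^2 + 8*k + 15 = (k + 3)*(k + 5)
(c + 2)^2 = c^2 + 4*c + 4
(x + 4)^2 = x^2 + 8*x + 16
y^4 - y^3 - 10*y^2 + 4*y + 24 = (y - 3)*(y - 2)*(y + 2)^2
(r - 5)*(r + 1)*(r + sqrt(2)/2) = r^3 - 4*r^2 + sqrt(2)*r^2/2 - 5*r - 2*sqrt(2)*r - 5*sqrt(2)/2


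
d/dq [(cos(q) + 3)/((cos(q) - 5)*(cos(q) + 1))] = (cos(q)^2 + 6*cos(q) - 7)*sin(q)/((cos(q) - 5)^2*(cos(q) + 1)^2)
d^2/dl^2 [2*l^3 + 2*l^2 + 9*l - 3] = 12*l + 4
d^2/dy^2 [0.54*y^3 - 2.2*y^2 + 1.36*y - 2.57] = 3.24*y - 4.4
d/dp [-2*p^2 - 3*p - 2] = -4*p - 3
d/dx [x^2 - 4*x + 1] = 2*x - 4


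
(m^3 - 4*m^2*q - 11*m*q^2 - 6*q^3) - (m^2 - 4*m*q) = m^3 - 4*m^2*q - m^2 - 11*m*q^2 + 4*m*q - 6*q^3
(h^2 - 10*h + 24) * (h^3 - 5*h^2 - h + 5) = h^5 - 15*h^4 + 73*h^3 - 105*h^2 - 74*h + 120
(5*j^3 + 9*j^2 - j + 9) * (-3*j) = -15*j^4 - 27*j^3 + 3*j^2 - 27*j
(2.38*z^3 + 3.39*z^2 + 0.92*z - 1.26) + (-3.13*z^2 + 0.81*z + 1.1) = 2.38*z^3 + 0.26*z^2 + 1.73*z - 0.16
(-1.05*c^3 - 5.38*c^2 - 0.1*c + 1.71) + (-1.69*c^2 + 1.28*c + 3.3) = -1.05*c^3 - 7.07*c^2 + 1.18*c + 5.01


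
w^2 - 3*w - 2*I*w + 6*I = (w - 3)*(w - 2*I)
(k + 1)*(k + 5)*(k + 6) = k^3 + 12*k^2 + 41*k + 30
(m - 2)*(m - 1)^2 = m^3 - 4*m^2 + 5*m - 2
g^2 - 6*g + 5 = (g - 5)*(g - 1)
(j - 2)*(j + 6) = j^2 + 4*j - 12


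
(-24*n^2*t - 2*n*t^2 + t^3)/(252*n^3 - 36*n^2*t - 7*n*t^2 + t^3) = t*(4*n + t)/(-42*n^2 - n*t + t^2)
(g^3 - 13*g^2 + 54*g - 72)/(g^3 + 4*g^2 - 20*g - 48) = (g^2 - 9*g + 18)/(g^2 + 8*g + 12)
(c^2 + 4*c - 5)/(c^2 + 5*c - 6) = (c + 5)/(c + 6)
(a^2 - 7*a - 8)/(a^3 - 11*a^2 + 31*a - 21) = (a^2 - 7*a - 8)/(a^3 - 11*a^2 + 31*a - 21)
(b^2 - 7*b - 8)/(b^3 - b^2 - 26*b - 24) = (b - 8)/(b^2 - 2*b - 24)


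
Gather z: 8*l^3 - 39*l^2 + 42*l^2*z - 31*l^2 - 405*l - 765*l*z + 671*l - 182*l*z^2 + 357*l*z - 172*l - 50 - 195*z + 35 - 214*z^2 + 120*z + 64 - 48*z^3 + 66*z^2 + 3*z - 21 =8*l^3 - 70*l^2 + 94*l - 48*z^3 + z^2*(-182*l - 148) + z*(42*l^2 - 408*l - 72) + 28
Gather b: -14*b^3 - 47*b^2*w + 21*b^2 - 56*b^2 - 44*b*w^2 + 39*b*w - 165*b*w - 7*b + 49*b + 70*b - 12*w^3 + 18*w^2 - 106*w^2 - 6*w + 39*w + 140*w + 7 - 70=-14*b^3 + b^2*(-47*w - 35) + b*(-44*w^2 - 126*w + 112) - 12*w^3 - 88*w^2 + 173*w - 63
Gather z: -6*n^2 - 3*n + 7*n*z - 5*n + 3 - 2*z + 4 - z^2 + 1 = -6*n^2 - 8*n - z^2 + z*(7*n - 2) + 8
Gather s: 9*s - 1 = 9*s - 1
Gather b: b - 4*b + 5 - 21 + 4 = -3*b - 12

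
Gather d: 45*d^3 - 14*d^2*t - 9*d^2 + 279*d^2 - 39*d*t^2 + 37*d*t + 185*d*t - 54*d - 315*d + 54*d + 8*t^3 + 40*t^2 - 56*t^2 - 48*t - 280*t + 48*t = 45*d^3 + d^2*(270 - 14*t) + d*(-39*t^2 + 222*t - 315) + 8*t^3 - 16*t^2 - 280*t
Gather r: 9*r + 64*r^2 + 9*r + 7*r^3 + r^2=7*r^3 + 65*r^2 + 18*r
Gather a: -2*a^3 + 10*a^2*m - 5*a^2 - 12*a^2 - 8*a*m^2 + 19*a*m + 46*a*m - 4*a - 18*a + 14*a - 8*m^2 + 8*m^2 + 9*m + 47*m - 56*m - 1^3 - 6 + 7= -2*a^3 + a^2*(10*m - 17) + a*(-8*m^2 + 65*m - 8)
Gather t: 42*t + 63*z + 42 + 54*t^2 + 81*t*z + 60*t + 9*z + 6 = 54*t^2 + t*(81*z + 102) + 72*z + 48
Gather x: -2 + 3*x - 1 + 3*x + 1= 6*x - 2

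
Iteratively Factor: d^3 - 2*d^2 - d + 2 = (d - 2)*(d^2 - 1) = (d - 2)*(d - 1)*(d + 1)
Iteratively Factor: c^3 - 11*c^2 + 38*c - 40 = (c - 4)*(c^2 - 7*c + 10) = (c - 4)*(c - 2)*(c - 5)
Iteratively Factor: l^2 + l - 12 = (l - 3)*(l + 4)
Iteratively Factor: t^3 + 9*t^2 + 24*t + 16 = (t + 1)*(t^2 + 8*t + 16) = (t + 1)*(t + 4)*(t + 4)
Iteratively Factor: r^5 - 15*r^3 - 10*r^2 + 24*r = (r - 4)*(r^4 + 4*r^3 + r^2 - 6*r) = (r - 4)*(r + 2)*(r^3 + 2*r^2 - 3*r) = (r - 4)*(r + 2)*(r + 3)*(r^2 - r) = r*(r - 4)*(r + 2)*(r + 3)*(r - 1)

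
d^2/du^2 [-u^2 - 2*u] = -2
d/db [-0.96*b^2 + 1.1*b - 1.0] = 1.1 - 1.92*b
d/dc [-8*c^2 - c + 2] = -16*c - 1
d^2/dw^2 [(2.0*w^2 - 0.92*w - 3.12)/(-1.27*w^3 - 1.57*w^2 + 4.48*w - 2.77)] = (-6.4516*w^6 + 8.90320800000001*w^5 + 3.11810400000002*w^4 + 184.906568*w^3 - 47.0172000000001*w^2 - 221.530008*w + 90.244224)/(2.048383*w^9 + 7.596759*w^8 - 12.286107*w^7 - 36.32294*w^6 + 76.478586*w^5 + 20.453751*w^4 - 177.580075*w^3 + 202.924383*w^2 - 103.123776*w + 21.253933)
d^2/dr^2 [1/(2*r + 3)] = 8/(2*r + 3)^3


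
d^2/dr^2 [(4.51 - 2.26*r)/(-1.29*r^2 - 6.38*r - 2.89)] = ((2.26*r - 4.51)*(2.58*r + 6.38)*(5.16*r + 12.76) - (17.4924*r + 17.2018)*(1.29*r^2 + 6.38*r + 2.89))/(1.29*r^2 + 6.38*r + 2.89)^3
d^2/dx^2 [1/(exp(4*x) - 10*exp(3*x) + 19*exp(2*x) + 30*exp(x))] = 2*((-8*exp(3*x) + 45*exp(2*x) - 38*exp(x) - 15)*(exp(3*x) - 10*exp(2*x) + 19*exp(x) + 30) + 4*(2*exp(3*x) - 15*exp(2*x) + 19*exp(x) + 15)^2)*exp(-x)/(exp(3*x) - 10*exp(2*x) + 19*exp(x) + 30)^3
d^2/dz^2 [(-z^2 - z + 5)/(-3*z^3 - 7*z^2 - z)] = 2*(9*z^6 + 27*z^5 - 216*z^4 - 801*z^3 - 780*z^2 - 105*z - 5)/(z^3*(27*z^6 + 189*z^5 + 468*z^4 + 469*z^3 + 156*z^2 + 21*z + 1))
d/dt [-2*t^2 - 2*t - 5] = -4*t - 2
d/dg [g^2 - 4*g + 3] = 2*g - 4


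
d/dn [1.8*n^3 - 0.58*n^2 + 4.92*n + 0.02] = 5.4*n^2 - 1.16*n + 4.92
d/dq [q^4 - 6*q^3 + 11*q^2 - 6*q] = 4*q^3 - 18*q^2 + 22*q - 6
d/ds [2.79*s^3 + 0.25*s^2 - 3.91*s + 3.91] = 8.37*s^2 + 0.5*s - 3.91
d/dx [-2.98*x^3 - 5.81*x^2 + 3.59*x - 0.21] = -8.94*x^2 - 11.62*x + 3.59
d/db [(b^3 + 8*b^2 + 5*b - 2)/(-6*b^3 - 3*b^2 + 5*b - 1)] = (45*b^4 + 70*b^3 + 16*b^2 - 28*b + 5)/(36*b^6 + 36*b^5 - 51*b^4 - 18*b^3 + 31*b^2 - 10*b + 1)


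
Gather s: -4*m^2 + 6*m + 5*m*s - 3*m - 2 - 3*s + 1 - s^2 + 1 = -4*m^2 + 3*m - s^2 + s*(5*m - 3)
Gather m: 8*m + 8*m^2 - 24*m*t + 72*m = 8*m^2 + m*(80 - 24*t)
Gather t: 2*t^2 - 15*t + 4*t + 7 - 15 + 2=2*t^2 - 11*t - 6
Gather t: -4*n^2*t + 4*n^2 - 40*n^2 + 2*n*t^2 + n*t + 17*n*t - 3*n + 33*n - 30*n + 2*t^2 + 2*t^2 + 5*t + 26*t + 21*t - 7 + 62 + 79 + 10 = -36*n^2 + t^2*(2*n + 4) + t*(-4*n^2 + 18*n + 52) + 144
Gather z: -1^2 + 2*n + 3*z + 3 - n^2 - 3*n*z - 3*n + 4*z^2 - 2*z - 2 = -n^2 - n + 4*z^2 + z*(1 - 3*n)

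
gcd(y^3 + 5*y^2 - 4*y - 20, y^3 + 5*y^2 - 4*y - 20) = y^3 + 5*y^2 - 4*y - 20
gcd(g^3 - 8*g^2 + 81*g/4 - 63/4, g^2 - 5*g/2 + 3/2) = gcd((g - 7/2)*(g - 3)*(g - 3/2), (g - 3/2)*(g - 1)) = g - 3/2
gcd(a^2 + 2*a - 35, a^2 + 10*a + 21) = a + 7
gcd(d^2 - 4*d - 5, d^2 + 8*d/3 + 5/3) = d + 1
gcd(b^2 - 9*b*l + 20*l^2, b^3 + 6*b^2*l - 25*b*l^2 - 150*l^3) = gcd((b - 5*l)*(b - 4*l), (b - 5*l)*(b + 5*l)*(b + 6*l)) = b - 5*l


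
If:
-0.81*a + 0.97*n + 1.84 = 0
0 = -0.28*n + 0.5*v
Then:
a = 2.1384479717813*v + 2.2716049382716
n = 1.78571428571429*v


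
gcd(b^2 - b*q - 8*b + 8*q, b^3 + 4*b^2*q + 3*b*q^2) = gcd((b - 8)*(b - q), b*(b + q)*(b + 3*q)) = 1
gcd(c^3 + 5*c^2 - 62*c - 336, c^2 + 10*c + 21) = c + 7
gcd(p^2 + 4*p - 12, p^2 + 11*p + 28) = 1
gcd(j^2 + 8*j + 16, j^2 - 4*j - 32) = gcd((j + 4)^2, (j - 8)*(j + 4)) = j + 4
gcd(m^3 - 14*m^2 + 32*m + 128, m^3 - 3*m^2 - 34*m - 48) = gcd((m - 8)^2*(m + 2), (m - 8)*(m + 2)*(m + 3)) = m^2 - 6*m - 16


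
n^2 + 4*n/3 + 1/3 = (n + 1/3)*(n + 1)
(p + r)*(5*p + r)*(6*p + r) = 30*p^3 + 41*p^2*r + 12*p*r^2 + r^3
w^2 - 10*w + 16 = (w - 8)*(w - 2)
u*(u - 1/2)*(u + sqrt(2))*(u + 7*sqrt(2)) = u^4 - u^3/2 + 8*sqrt(2)*u^3 - 4*sqrt(2)*u^2 + 14*u^2 - 7*u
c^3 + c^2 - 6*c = c*(c - 2)*(c + 3)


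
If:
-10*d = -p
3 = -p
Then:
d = -3/10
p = -3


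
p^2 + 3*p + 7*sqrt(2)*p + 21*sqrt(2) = (p + 3)*(p + 7*sqrt(2))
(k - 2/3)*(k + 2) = k^2 + 4*k/3 - 4/3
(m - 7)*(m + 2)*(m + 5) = m^3 - 39*m - 70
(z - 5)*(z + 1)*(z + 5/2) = z^3 - 3*z^2/2 - 15*z - 25/2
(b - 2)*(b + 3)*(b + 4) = b^3 + 5*b^2 - 2*b - 24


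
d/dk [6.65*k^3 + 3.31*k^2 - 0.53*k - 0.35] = 19.95*k^2 + 6.62*k - 0.53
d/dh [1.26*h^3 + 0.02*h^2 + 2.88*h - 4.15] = 3.78*h^2 + 0.04*h + 2.88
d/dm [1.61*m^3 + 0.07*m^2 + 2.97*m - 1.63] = 4.83*m^2 + 0.14*m + 2.97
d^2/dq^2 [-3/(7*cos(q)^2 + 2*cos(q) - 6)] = 3*(392*sin(q)^4 - 540*sin(q)^2 - 81*cos(q) + 21*cos(3*q) - 36)/(2*(-7*sin(q)^2 + 2*cos(q) + 1)^3)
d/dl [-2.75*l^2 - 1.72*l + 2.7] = -5.5*l - 1.72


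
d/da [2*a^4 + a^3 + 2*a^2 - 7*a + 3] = 8*a^3 + 3*a^2 + 4*a - 7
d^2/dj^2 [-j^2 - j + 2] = -2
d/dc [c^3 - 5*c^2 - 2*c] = 3*c^2 - 10*c - 2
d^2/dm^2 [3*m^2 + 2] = 6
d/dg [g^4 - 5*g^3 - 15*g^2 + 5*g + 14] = 4*g^3 - 15*g^2 - 30*g + 5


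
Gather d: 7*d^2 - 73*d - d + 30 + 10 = 7*d^2 - 74*d + 40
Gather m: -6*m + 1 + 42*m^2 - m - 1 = 42*m^2 - 7*m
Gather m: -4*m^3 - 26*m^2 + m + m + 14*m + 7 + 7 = -4*m^3 - 26*m^2 + 16*m + 14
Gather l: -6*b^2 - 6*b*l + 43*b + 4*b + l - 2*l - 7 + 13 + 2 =-6*b^2 + 47*b + l*(-6*b - 1) + 8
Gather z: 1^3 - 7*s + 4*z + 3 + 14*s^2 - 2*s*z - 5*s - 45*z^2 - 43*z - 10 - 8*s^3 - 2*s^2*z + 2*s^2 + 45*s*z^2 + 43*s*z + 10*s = -8*s^3 + 16*s^2 - 2*s + z^2*(45*s - 45) + z*(-2*s^2 + 41*s - 39) - 6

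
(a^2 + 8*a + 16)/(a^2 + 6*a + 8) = (a + 4)/(a + 2)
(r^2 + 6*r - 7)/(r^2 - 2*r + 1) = (r + 7)/(r - 1)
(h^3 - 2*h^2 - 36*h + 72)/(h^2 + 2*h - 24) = (h^2 - 8*h + 12)/(h - 4)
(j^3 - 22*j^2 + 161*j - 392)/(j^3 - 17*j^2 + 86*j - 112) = (j - 7)/(j - 2)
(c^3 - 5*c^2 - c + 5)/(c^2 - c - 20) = (c^2 - 1)/(c + 4)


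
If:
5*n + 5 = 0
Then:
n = -1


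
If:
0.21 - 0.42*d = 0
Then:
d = 0.50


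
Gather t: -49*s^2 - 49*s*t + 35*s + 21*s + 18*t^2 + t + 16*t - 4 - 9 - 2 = -49*s^2 + 56*s + 18*t^2 + t*(17 - 49*s) - 15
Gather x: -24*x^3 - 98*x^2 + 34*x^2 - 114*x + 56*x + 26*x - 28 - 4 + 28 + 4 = -24*x^3 - 64*x^2 - 32*x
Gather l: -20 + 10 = -10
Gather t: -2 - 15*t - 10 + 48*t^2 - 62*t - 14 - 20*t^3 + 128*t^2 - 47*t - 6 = -20*t^3 + 176*t^2 - 124*t - 32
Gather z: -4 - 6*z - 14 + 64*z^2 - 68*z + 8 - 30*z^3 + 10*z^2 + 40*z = -30*z^3 + 74*z^2 - 34*z - 10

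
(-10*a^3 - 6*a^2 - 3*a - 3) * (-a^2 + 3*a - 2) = 10*a^5 - 24*a^4 + 5*a^3 + 6*a^2 - 3*a + 6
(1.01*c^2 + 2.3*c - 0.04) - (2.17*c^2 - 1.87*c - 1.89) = -1.16*c^2 + 4.17*c + 1.85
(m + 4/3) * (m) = m^2 + 4*m/3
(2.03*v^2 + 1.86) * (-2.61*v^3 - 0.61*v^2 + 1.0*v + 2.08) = -5.2983*v^5 - 1.2383*v^4 - 2.8246*v^3 + 3.0878*v^2 + 1.86*v + 3.8688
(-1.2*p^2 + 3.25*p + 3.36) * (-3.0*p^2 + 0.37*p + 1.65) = 3.6*p^4 - 10.194*p^3 - 10.8575*p^2 + 6.6057*p + 5.544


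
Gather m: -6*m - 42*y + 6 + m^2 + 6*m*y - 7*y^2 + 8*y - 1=m^2 + m*(6*y - 6) - 7*y^2 - 34*y + 5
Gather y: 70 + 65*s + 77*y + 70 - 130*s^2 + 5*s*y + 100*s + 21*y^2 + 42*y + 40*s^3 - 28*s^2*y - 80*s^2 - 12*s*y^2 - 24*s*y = 40*s^3 - 210*s^2 + 165*s + y^2*(21 - 12*s) + y*(-28*s^2 - 19*s + 119) + 140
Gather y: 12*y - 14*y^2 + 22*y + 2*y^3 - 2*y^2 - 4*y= 2*y^3 - 16*y^2 + 30*y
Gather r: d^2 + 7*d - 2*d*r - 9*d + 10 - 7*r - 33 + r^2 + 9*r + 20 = d^2 - 2*d + r^2 + r*(2 - 2*d) - 3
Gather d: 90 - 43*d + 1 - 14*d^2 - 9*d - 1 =-14*d^2 - 52*d + 90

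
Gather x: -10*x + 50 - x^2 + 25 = -x^2 - 10*x + 75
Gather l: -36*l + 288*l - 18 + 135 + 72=252*l + 189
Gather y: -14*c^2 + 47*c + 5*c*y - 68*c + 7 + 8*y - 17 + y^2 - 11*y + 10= -14*c^2 - 21*c + y^2 + y*(5*c - 3)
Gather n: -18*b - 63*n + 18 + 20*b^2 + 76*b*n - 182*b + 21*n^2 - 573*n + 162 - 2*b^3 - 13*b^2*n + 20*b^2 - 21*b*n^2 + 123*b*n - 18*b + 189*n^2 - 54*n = -2*b^3 + 40*b^2 - 218*b + n^2*(210 - 21*b) + n*(-13*b^2 + 199*b - 690) + 180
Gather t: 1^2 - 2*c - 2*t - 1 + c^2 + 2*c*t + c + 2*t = c^2 + 2*c*t - c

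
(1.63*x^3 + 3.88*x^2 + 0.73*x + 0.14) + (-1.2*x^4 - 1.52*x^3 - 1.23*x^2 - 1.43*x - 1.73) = -1.2*x^4 + 0.11*x^3 + 2.65*x^2 - 0.7*x - 1.59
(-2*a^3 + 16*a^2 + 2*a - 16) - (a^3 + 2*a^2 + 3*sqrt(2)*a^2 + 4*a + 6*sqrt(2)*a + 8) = -3*a^3 - 3*sqrt(2)*a^2 + 14*a^2 - 6*sqrt(2)*a - 2*a - 24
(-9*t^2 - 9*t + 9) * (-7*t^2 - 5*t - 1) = 63*t^4 + 108*t^3 - 9*t^2 - 36*t - 9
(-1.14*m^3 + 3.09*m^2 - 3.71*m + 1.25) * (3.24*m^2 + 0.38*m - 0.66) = -3.6936*m^5 + 9.5784*m^4 - 10.0938*m^3 + 0.600800000000001*m^2 + 2.9236*m - 0.825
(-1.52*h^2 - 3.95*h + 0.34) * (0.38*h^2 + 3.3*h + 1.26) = -0.5776*h^4 - 6.517*h^3 - 14.821*h^2 - 3.855*h + 0.4284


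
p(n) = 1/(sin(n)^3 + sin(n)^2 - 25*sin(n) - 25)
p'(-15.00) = -0.26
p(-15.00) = -0.12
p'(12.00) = 0.16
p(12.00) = -0.09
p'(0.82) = 0.01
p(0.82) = -0.02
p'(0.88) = 0.01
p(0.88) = -0.02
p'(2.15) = -0.01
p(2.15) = -0.02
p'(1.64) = -0.00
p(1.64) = -0.02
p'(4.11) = -0.76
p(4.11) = -0.23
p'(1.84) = -0.00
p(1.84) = -0.02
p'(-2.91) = -0.07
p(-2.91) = -0.05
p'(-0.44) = 0.11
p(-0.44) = -0.07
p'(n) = (-3*sin(n)^2*cos(n) - 2*sin(n)*cos(n) + 25*cos(n))/(sin(n)^3 + sin(n)^2 - 25*sin(n) - 25)^2 = (-3*sin(n)^2 - 2*sin(n) + 25)*cos(n)/(sin(n)^3 + sin(n)^2 - 25*sin(n) - 25)^2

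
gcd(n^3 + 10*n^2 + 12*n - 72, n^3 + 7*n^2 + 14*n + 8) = 1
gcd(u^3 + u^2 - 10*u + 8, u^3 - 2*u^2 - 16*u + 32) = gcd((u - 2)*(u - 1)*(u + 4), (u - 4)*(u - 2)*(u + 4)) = u^2 + 2*u - 8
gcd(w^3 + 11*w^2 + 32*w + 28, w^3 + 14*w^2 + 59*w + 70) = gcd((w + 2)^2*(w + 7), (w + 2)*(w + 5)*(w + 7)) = w^2 + 9*w + 14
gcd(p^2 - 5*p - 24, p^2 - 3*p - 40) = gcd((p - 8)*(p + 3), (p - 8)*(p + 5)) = p - 8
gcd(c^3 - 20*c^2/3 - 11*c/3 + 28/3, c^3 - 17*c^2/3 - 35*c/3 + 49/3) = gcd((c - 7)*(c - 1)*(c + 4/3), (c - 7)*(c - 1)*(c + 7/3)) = c^2 - 8*c + 7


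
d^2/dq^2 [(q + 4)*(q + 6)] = 2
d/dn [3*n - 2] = 3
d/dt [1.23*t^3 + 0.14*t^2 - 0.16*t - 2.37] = 3.69*t^2 + 0.28*t - 0.16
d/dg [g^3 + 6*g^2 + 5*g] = 3*g^2 + 12*g + 5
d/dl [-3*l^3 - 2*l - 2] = -9*l^2 - 2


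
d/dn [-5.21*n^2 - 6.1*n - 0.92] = -10.42*n - 6.1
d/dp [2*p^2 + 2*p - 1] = 4*p + 2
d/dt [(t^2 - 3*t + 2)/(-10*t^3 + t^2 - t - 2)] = ((3 - 2*t)*(10*t^3 - t^2 + t + 2) + (t^2 - 3*t + 2)*(30*t^2 - 2*t + 1))/(10*t^3 - t^2 + t + 2)^2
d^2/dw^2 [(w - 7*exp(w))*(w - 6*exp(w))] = -13*w*exp(w) + 168*exp(2*w) - 26*exp(w) + 2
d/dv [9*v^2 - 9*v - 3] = 18*v - 9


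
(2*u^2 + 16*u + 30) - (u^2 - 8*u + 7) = u^2 + 24*u + 23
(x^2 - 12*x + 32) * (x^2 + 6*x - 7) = x^4 - 6*x^3 - 47*x^2 + 276*x - 224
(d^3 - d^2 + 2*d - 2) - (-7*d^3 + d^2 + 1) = 8*d^3 - 2*d^2 + 2*d - 3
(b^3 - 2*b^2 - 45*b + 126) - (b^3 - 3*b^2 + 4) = b^2 - 45*b + 122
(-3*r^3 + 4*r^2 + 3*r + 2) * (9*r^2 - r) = -27*r^5 + 39*r^4 + 23*r^3 + 15*r^2 - 2*r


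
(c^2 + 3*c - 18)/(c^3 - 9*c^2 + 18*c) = (c + 6)/(c*(c - 6))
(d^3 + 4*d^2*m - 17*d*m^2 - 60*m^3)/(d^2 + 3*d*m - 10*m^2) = (d^2 - d*m - 12*m^2)/(d - 2*m)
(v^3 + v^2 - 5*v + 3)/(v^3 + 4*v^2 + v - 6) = (v - 1)/(v + 2)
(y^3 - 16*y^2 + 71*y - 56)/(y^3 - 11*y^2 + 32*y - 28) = (y^2 - 9*y + 8)/(y^2 - 4*y + 4)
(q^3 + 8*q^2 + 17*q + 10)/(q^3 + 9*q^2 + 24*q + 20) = (q + 1)/(q + 2)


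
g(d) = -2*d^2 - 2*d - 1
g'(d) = -4*d - 2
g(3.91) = -39.40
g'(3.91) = -17.64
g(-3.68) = -20.72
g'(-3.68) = 12.72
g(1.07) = -5.43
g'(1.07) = -6.28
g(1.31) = -7.05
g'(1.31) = -7.24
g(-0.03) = -0.94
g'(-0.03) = -1.88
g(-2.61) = -9.40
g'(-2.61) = 8.44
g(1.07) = -5.43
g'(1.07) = -6.28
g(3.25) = -28.62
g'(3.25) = -15.00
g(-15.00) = -421.00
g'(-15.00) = 58.00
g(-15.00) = -421.00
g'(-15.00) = 58.00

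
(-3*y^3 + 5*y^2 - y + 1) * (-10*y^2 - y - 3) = 30*y^5 - 47*y^4 + 14*y^3 - 24*y^2 + 2*y - 3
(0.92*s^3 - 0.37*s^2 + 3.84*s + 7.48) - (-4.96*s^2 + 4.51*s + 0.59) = 0.92*s^3 + 4.59*s^2 - 0.67*s + 6.89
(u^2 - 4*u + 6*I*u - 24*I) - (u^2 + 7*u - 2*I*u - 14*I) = -11*u + 8*I*u - 10*I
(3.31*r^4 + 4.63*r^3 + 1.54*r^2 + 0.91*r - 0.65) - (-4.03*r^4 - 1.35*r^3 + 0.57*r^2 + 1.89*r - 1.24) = 7.34*r^4 + 5.98*r^3 + 0.97*r^2 - 0.98*r + 0.59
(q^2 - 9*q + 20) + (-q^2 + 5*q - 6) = 14 - 4*q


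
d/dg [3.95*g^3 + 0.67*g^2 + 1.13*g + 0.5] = 11.85*g^2 + 1.34*g + 1.13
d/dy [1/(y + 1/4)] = -16/(4*y + 1)^2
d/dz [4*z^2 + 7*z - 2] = 8*z + 7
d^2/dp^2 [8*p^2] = 16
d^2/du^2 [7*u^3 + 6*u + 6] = 42*u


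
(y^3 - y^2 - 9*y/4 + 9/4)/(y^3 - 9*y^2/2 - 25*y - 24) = (2*y^2 - 5*y + 3)/(2*(y^2 - 6*y - 16))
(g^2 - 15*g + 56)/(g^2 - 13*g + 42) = (g - 8)/(g - 6)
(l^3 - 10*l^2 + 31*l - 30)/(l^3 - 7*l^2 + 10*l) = (l - 3)/l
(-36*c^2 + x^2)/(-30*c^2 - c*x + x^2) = (6*c + x)/(5*c + x)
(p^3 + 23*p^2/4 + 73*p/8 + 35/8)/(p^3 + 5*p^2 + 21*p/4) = (4*p^2 + 9*p + 5)/(2*p*(2*p + 3))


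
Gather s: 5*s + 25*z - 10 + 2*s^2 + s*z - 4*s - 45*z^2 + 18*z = 2*s^2 + s*(z + 1) - 45*z^2 + 43*z - 10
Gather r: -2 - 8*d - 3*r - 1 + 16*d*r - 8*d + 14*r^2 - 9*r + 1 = -16*d + 14*r^2 + r*(16*d - 12) - 2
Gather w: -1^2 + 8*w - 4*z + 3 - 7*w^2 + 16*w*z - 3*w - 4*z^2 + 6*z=-7*w^2 + w*(16*z + 5) - 4*z^2 + 2*z + 2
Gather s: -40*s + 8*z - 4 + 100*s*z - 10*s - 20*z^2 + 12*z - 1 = s*(100*z - 50) - 20*z^2 + 20*z - 5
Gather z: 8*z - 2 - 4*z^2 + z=-4*z^2 + 9*z - 2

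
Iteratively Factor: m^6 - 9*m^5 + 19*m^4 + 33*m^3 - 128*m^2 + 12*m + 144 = (m - 3)*(m^5 - 6*m^4 + m^3 + 36*m^2 - 20*m - 48) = (m - 3)*(m + 2)*(m^4 - 8*m^3 + 17*m^2 + 2*m - 24) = (m - 3)*(m + 1)*(m + 2)*(m^3 - 9*m^2 + 26*m - 24) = (m - 4)*(m - 3)*(m + 1)*(m + 2)*(m^2 - 5*m + 6) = (m - 4)*(m - 3)^2*(m + 1)*(m + 2)*(m - 2)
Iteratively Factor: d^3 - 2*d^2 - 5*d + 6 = (d - 1)*(d^2 - d - 6) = (d - 1)*(d + 2)*(d - 3)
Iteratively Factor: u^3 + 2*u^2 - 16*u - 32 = (u - 4)*(u^2 + 6*u + 8) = (u - 4)*(u + 4)*(u + 2)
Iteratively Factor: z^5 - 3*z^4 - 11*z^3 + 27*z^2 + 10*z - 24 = (z + 1)*(z^4 - 4*z^3 - 7*z^2 + 34*z - 24) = (z + 1)*(z + 3)*(z^3 - 7*z^2 + 14*z - 8) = (z - 4)*(z + 1)*(z + 3)*(z^2 - 3*z + 2) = (z - 4)*(z - 2)*(z + 1)*(z + 3)*(z - 1)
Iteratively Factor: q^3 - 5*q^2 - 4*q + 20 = (q - 5)*(q^2 - 4) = (q - 5)*(q + 2)*(q - 2)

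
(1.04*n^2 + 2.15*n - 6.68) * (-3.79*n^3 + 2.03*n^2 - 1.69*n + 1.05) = -3.9416*n^5 - 6.0373*n^4 + 27.9241*n^3 - 16.1019*n^2 + 13.5467*n - 7.014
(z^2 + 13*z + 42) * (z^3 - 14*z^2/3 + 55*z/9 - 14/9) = z^5 + 25*z^4/3 - 113*z^3/9 - 1063*z^2/9 + 2128*z/9 - 196/3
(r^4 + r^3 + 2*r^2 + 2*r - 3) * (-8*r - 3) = -8*r^5 - 11*r^4 - 19*r^3 - 22*r^2 + 18*r + 9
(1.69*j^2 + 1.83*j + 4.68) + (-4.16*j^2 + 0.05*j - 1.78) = -2.47*j^2 + 1.88*j + 2.9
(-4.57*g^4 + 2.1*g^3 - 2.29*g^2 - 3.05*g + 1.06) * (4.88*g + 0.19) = -22.3016*g^5 + 9.3797*g^4 - 10.7762*g^3 - 15.3191*g^2 + 4.5933*g + 0.2014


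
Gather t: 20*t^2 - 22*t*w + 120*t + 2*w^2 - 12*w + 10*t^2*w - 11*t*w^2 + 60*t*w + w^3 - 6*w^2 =t^2*(10*w + 20) + t*(-11*w^2 + 38*w + 120) + w^3 - 4*w^2 - 12*w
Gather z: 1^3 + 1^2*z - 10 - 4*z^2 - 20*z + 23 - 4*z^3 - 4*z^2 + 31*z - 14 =-4*z^3 - 8*z^2 + 12*z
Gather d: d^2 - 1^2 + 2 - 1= d^2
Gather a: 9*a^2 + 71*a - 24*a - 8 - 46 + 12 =9*a^2 + 47*a - 42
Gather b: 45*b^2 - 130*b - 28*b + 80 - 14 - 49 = 45*b^2 - 158*b + 17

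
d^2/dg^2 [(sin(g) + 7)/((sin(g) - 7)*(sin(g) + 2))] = (-sin(g)^5 - 33*sin(g)^4 + 23*sin(g)^3 - 455*sin(g)^2 + 168*sin(g) + 406)/((sin(g) - 7)^3*(sin(g) + 2)^3)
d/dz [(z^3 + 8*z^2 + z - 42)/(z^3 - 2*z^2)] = 2*(-5*z - 21)/z^3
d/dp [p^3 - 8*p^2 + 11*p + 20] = 3*p^2 - 16*p + 11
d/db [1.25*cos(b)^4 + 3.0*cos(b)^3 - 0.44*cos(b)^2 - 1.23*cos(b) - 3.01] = -1.02*sin(b) - 0.81*sin(2*b) - 2.25*sin(3*b) - 0.625*sin(4*b)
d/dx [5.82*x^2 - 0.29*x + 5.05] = 11.64*x - 0.29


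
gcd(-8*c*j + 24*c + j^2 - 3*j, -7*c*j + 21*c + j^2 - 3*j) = j - 3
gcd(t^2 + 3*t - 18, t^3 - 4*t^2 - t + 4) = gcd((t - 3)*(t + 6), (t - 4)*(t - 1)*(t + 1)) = 1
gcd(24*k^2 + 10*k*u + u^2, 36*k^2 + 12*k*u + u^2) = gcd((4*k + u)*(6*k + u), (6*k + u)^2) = 6*k + u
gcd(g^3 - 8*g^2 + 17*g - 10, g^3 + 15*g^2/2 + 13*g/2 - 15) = g - 1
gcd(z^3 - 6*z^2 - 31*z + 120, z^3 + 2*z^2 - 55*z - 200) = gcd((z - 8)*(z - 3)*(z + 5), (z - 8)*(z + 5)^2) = z^2 - 3*z - 40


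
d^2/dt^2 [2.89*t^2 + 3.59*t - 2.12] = 5.78000000000000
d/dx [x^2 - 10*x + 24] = 2*x - 10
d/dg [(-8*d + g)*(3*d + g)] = -5*d + 2*g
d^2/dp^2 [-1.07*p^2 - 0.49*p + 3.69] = -2.14000000000000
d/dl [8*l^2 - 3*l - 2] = 16*l - 3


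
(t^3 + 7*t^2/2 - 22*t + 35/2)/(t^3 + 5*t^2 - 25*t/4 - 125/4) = 2*(t^2 + 6*t - 7)/(2*t^2 + 15*t + 25)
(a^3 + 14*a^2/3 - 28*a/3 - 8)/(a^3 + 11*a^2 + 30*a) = (3*a^2 - 4*a - 4)/(3*a*(a + 5))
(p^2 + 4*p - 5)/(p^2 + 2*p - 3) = (p + 5)/(p + 3)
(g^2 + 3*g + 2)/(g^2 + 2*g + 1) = (g + 2)/(g + 1)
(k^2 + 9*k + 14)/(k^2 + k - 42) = (k + 2)/(k - 6)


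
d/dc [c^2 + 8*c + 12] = 2*c + 8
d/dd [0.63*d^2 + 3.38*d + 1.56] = 1.26*d + 3.38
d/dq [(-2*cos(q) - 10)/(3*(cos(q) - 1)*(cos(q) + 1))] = 2*(sin(q)^2 - 10*cos(q) - 2)/(3*sin(q)^3)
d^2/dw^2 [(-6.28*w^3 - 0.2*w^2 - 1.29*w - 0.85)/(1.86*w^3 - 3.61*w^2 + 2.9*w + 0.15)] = (-85.719216*w^6 + 176.468616*w^5 + 44.181324*w^4 - 44.224978*w^3 - 106.69479*w^2 + 49.77579*w - 14.10425)/(6.434856*w^9 - 37.467468*w^8 + 102.817638*w^7 - 162.323101*w^6 + 154.26393*w^5 - 80.361255*w^4 + 15.09245*w^3 + 3.540825*w^2 + 0.19575*w + 0.003375)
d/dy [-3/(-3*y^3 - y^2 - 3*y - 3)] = 3*(-9*y^2 - 2*y - 3)/(3*y^3 + y^2 + 3*y + 3)^2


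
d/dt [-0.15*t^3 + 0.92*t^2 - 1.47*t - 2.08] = -0.45*t^2 + 1.84*t - 1.47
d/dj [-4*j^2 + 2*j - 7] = 2 - 8*j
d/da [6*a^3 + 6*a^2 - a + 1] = 18*a^2 + 12*a - 1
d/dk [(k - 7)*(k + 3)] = 2*k - 4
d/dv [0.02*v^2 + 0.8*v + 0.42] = 0.04*v + 0.8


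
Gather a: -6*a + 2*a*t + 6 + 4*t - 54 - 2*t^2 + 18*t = a*(2*t - 6) - 2*t^2 + 22*t - 48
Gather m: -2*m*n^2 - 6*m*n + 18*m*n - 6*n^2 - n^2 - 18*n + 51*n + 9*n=m*(-2*n^2 + 12*n) - 7*n^2 + 42*n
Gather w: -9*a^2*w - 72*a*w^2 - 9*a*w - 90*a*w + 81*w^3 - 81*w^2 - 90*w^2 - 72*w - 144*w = 81*w^3 + w^2*(-72*a - 171) + w*(-9*a^2 - 99*a - 216)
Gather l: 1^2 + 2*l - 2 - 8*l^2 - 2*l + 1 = -8*l^2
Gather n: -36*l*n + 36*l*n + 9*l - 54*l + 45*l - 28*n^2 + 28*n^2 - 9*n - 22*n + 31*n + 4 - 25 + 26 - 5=0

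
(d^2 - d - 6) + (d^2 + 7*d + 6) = 2*d^2 + 6*d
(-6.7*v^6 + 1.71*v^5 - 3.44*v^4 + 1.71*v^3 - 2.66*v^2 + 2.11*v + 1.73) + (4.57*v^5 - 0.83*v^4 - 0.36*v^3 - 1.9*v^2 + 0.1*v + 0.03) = -6.7*v^6 + 6.28*v^5 - 4.27*v^4 + 1.35*v^3 - 4.56*v^2 + 2.21*v + 1.76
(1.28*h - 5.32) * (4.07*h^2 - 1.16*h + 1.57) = 5.2096*h^3 - 23.1372*h^2 + 8.1808*h - 8.3524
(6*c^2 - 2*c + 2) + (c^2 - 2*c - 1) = 7*c^2 - 4*c + 1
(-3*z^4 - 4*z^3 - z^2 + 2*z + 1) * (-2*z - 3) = 6*z^5 + 17*z^4 + 14*z^3 - z^2 - 8*z - 3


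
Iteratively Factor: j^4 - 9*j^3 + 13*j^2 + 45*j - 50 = (j - 1)*(j^3 - 8*j^2 + 5*j + 50) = (j - 1)*(j + 2)*(j^2 - 10*j + 25) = (j - 5)*(j - 1)*(j + 2)*(j - 5)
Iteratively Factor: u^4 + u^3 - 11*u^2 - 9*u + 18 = (u + 2)*(u^3 - u^2 - 9*u + 9) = (u - 1)*(u + 2)*(u^2 - 9) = (u - 3)*(u - 1)*(u + 2)*(u + 3)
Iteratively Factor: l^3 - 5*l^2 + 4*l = (l - 1)*(l^2 - 4*l) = (l - 4)*(l - 1)*(l)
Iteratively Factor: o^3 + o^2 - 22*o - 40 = (o - 5)*(o^2 + 6*o + 8) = (o - 5)*(o + 4)*(o + 2)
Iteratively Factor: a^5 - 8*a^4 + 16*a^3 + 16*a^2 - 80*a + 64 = (a - 2)*(a^4 - 6*a^3 + 4*a^2 + 24*a - 32) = (a - 2)^2*(a^3 - 4*a^2 - 4*a + 16) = (a - 2)^2*(a + 2)*(a^2 - 6*a + 8) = (a - 4)*(a - 2)^2*(a + 2)*(a - 2)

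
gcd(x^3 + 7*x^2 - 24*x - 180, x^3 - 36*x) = x + 6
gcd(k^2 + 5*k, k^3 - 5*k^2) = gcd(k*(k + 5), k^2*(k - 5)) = k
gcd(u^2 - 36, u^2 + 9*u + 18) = u + 6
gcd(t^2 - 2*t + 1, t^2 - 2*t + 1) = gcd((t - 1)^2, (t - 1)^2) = t^2 - 2*t + 1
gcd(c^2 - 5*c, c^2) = c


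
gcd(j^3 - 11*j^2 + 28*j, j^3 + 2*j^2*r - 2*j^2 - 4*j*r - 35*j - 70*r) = j - 7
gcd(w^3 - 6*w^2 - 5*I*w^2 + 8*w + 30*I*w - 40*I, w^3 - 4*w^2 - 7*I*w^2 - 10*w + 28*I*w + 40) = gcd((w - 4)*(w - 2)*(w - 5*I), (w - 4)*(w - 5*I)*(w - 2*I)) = w^2 + w*(-4 - 5*I) + 20*I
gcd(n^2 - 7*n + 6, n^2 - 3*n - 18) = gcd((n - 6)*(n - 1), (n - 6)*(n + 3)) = n - 6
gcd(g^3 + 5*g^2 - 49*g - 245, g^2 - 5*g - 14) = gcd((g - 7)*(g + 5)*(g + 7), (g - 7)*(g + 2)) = g - 7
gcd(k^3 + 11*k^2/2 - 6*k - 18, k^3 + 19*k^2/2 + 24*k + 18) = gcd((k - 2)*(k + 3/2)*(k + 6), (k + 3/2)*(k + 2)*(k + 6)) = k^2 + 15*k/2 + 9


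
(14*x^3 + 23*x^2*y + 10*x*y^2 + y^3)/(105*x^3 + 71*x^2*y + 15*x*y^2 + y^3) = (2*x^2 + 3*x*y + y^2)/(15*x^2 + 8*x*y + y^2)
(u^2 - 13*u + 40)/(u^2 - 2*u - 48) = (u - 5)/(u + 6)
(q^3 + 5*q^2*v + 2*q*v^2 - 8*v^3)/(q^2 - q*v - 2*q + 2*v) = (q^2 + 6*q*v + 8*v^2)/(q - 2)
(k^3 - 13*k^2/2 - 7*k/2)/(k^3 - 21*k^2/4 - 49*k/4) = 2*(2*k + 1)/(4*k + 7)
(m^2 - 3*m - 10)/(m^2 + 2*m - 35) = (m + 2)/(m + 7)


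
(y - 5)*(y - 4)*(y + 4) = y^3 - 5*y^2 - 16*y + 80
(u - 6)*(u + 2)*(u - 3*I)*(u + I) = u^4 - 4*u^3 - 2*I*u^3 - 9*u^2 + 8*I*u^2 - 12*u + 24*I*u - 36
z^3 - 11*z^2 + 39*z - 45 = (z - 5)*(z - 3)^2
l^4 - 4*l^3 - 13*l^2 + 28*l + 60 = (l - 5)*(l - 3)*(l + 2)^2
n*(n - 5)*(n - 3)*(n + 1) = n^4 - 7*n^3 + 7*n^2 + 15*n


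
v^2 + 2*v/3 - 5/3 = (v - 1)*(v + 5/3)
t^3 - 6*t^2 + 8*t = t*(t - 4)*(t - 2)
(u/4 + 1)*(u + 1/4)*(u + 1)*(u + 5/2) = u^4/4 + 31*u^3/16 + 147*u^2/32 + 113*u/32 + 5/8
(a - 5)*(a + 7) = a^2 + 2*a - 35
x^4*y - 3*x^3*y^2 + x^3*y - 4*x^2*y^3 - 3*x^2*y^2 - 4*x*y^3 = x*(x - 4*y)*(x + y)*(x*y + y)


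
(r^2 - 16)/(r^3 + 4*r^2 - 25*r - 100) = (r - 4)/(r^2 - 25)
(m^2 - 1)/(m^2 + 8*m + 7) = (m - 1)/(m + 7)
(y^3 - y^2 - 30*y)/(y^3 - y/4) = 4*(y^2 - y - 30)/(4*y^2 - 1)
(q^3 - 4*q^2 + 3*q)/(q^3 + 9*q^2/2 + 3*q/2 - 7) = 2*q*(q - 3)/(2*q^2 + 11*q + 14)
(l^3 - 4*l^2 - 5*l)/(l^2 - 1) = l*(l - 5)/(l - 1)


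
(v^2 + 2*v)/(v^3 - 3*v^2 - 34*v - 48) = v/(v^2 - 5*v - 24)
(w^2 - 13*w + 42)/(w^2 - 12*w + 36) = (w - 7)/(w - 6)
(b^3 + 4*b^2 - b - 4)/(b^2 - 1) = b + 4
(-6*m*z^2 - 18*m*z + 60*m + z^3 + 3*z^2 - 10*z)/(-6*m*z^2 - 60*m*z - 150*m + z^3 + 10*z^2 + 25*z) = (z - 2)/(z + 5)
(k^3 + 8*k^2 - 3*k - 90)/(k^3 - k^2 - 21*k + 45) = (k + 6)/(k - 3)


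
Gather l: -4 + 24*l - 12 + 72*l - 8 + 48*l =144*l - 24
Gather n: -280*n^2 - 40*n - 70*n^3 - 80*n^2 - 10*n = -70*n^3 - 360*n^2 - 50*n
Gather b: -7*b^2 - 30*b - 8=-7*b^2 - 30*b - 8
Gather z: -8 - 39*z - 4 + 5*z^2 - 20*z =5*z^2 - 59*z - 12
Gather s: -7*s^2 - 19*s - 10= -7*s^2 - 19*s - 10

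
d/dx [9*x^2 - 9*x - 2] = 18*x - 9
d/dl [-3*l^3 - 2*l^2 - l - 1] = -9*l^2 - 4*l - 1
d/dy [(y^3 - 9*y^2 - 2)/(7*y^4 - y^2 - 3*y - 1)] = (3*y*(6 - y)*(-7*y^4 + y^2 + 3*y + 1) - (-28*y^3 + 2*y + 3)*(-y^3 + 9*y^2 + 2))/(-7*y^4 + y^2 + 3*y + 1)^2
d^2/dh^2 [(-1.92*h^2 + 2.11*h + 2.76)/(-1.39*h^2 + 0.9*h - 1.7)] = (-3.349622*h^3 - 59.217336*h^2 + 50.63214*h + 13.21356)/(2.685619*h^6 - 5.21667*h^5 + 13.23141*h^4 - 13.4892*h^3 + 16.1823*h^2 - 7.803*h + 4.913)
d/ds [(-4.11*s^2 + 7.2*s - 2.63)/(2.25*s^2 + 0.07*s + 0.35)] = (-16.4877*s^2 + 8.958*s + 2.7041)/(5.0625*s^4 + 0.315*s^3 + 1.5799*s^2 + 0.049*s + 0.1225)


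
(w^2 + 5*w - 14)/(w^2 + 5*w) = (w^2 + 5*w - 14)/(w*(w + 5))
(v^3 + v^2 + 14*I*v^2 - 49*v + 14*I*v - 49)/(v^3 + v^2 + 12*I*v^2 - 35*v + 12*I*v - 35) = (v + 7*I)/(v + 5*I)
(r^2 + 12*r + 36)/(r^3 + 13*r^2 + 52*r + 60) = (r + 6)/(r^2 + 7*r + 10)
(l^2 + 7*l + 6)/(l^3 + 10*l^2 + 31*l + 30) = (l^2 + 7*l + 6)/(l^3 + 10*l^2 + 31*l + 30)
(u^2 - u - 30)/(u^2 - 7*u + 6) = (u + 5)/(u - 1)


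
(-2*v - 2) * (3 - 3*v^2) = 6*v^3 + 6*v^2 - 6*v - 6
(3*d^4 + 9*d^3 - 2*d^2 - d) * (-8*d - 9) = -24*d^5 - 99*d^4 - 65*d^3 + 26*d^2 + 9*d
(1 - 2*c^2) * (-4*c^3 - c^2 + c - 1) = 8*c^5 + 2*c^4 - 6*c^3 + c^2 + c - 1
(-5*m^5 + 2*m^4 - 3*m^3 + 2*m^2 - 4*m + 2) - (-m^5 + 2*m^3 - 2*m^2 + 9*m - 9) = -4*m^5 + 2*m^4 - 5*m^3 + 4*m^2 - 13*m + 11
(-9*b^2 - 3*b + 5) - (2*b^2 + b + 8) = -11*b^2 - 4*b - 3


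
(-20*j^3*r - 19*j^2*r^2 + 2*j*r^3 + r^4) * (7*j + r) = -140*j^4*r - 153*j^3*r^2 - 5*j^2*r^3 + 9*j*r^4 + r^5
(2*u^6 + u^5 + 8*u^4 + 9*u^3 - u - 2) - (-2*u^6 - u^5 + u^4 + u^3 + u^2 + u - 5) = 4*u^6 + 2*u^5 + 7*u^4 + 8*u^3 - u^2 - 2*u + 3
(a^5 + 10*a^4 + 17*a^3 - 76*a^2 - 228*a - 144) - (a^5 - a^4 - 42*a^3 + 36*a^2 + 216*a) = 11*a^4 + 59*a^3 - 112*a^2 - 444*a - 144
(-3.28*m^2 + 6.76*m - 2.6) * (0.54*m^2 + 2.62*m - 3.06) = -1.7712*m^4 - 4.9432*m^3 + 26.344*m^2 - 27.4976*m + 7.956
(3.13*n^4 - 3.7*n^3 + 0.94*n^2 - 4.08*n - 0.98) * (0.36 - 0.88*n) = -2.7544*n^5 + 4.3828*n^4 - 2.1592*n^3 + 3.9288*n^2 - 0.6064*n - 0.3528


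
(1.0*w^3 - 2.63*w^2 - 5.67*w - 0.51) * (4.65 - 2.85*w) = -2.85*w^4 + 12.1455*w^3 + 3.93*w^2 - 24.912*w - 2.3715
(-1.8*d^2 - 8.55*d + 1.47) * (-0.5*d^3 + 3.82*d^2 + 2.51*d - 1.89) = 0.9*d^5 - 2.601*d^4 - 37.914*d^3 - 12.4431*d^2 + 19.8492*d - 2.7783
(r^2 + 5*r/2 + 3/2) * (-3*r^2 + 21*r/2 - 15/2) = -3*r^4 + 3*r^3 + 57*r^2/4 - 3*r - 45/4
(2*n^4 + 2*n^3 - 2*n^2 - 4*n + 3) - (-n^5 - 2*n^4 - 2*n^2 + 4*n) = n^5 + 4*n^4 + 2*n^3 - 8*n + 3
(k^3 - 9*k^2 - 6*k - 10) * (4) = 4*k^3 - 36*k^2 - 24*k - 40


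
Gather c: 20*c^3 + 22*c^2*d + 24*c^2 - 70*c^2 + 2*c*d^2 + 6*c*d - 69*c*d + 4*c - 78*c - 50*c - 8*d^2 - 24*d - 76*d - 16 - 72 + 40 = 20*c^3 + c^2*(22*d - 46) + c*(2*d^2 - 63*d - 124) - 8*d^2 - 100*d - 48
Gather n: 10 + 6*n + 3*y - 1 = 6*n + 3*y + 9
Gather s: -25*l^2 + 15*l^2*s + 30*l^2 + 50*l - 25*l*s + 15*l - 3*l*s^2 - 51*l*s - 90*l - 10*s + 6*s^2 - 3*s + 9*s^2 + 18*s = 5*l^2 - 25*l + s^2*(15 - 3*l) + s*(15*l^2 - 76*l + 5)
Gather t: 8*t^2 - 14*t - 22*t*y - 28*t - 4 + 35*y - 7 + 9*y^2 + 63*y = 8*t^2 + t*(-22*y - 42) + 9*y^2 + 98*y - 11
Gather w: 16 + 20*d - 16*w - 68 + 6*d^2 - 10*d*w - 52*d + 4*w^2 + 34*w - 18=6*d^2 - 32*d + 4*w^2 + w*(18 - 10*d) - 70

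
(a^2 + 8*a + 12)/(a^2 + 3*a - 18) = (a + 2)/(a - 3)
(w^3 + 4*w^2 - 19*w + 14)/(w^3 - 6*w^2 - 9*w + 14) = (w^2 + 5*w - 14)/(w^2 - 5*w - 14)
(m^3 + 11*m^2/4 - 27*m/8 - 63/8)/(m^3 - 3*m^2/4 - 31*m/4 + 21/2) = (m + 3/2)/(m - 2)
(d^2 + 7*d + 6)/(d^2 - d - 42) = (d + 1)/(d - 7)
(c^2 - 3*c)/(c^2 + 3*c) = (c - 3)/(c + 3)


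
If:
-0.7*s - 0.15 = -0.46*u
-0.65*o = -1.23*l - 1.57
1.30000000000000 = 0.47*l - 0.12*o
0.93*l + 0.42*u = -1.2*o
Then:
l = 6.54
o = 14.80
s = -37.52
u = -56.78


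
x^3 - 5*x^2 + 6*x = x*(x - 3)*(x - 2)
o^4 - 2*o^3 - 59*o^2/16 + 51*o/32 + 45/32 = (o - 3)*(o - 3/4)*(o + 1/2)*(o + 5/4)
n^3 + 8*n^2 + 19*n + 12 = (n + 1)*(n + 3)*(n + 4)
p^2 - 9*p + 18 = (p - 6)*(p - 3)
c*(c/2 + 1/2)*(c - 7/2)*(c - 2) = c^4/2 - 9*c^3/4 + 3*c^2/4 + 7*c/2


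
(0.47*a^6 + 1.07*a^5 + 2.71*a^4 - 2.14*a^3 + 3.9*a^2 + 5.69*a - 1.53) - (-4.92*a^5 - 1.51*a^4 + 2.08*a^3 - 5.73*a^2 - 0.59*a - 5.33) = 0.47*a^6 + 5.99*a^5 + 4.22*a^4 - 4.22*a^3 + 9.63*a^2 + 6.28*a + 3.8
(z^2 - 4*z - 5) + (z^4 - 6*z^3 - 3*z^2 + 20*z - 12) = z^4 - 6*z^3 - 2*z^2 + 16*z - 17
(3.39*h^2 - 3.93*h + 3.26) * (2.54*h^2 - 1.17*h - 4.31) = 8.6106*h^4 - 13.9485*h^3 - 1.7324*h^2 + 13.1241*h - 14.0506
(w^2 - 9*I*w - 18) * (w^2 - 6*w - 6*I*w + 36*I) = w^4 - 6*w^3 - 15*I*w^3 - 72*w^2 + 90*I*w^2 + 432*w + 108*I*w - 648*I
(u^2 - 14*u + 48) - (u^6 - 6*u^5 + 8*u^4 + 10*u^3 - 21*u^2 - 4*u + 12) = -u^6 + 6*u^5 - 8*u^4 - 10*u^3 + 22*u^2 - 10*u + 36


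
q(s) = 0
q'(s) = 0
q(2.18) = 0.00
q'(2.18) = 0.00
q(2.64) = 0.00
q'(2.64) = 0.00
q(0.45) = 0.00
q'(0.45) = 0.00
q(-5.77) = 0.00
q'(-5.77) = 0.00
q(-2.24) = 0.00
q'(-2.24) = 0.00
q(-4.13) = 0.00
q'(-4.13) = 0.00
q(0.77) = 0.00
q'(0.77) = 0.00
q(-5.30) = 0.00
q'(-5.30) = 0.00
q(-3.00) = 0.00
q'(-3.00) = 0.00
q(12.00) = 0.00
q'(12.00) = 0.00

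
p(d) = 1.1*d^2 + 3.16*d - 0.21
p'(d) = 2.2*d + 3.16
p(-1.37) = -2.47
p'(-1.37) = 0.15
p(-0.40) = -1.30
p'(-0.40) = 2.28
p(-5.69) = 17.42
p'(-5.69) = -9.36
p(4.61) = 37.73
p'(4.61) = 13.30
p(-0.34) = -1.16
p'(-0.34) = 2.41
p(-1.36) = -2.47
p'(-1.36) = 0.17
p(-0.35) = -1.18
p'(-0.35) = 2.39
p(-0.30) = -1.06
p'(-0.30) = 2.50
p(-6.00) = 20.43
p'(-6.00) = -10.04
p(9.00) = 117.33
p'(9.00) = 22.96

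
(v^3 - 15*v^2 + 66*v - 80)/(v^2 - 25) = (v^2 - 10*v + 16)/(v + 5)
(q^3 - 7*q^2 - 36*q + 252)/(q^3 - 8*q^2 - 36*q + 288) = (q - 7)/(q - 8)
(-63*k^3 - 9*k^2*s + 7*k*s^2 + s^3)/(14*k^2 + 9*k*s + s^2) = (-9*k^2 + s^2)/(2*k + s)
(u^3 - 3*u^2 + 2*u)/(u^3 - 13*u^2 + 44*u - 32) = u*(u - 2)/(u^2 - 12*u + 32)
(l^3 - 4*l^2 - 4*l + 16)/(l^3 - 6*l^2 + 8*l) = (l + 2)/l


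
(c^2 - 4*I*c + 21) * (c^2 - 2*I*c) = c^4 - 6*I*c^3 + 13*c^2 - 42*I*c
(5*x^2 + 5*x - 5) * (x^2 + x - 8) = 5*x^4 + 10*x^3 - 40*x^2 - 45*x + 40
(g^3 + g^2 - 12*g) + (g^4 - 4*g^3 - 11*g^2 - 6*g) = g^4 - 3*g^3 - 10*g^2 - 18*g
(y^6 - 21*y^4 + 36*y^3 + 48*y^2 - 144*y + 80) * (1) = y^6 - 21*y^4 + 36*y^3 + 48*y^2 - 144*y + 80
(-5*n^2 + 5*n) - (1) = -5*n^2 + 5*n - 1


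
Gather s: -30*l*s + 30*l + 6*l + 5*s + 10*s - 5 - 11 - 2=36*l + s*(15 - 30*l) - 18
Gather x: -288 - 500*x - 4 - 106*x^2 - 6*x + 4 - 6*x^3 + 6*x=-6*x^3 - 106*x^2 - 500*x - 288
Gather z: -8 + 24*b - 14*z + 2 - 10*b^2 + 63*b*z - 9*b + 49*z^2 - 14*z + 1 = -10*b^2 + 15*b + 49*z^2 + z*(63*b - 28) - 5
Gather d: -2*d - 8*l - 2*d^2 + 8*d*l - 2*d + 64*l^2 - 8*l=-2*d^2 + d*(8*l - 4) + 64*l^2 - 16*l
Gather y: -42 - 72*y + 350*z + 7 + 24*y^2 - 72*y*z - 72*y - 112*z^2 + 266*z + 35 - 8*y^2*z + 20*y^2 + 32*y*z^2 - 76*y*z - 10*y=y^2*(44 - 8*z) + y*(32*z^2 - 148*z - 154) - 112*z^2 + 616*z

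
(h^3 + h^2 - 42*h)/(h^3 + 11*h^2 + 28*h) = (h - 6)/(h + 4)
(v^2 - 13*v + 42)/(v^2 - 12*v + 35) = (v - 6)/(v - 5)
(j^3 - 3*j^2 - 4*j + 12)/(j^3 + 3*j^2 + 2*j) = (j^2 - 5*j + 6)/(j*(j + 1))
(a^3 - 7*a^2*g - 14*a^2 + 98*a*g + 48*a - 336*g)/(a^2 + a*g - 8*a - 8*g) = (a^2 - 7*a*g - 6*a + 42*g)/(a + g)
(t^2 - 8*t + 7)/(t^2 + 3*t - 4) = (t - 7)/(t + 4)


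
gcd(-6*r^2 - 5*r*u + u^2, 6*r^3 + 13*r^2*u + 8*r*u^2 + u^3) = r + u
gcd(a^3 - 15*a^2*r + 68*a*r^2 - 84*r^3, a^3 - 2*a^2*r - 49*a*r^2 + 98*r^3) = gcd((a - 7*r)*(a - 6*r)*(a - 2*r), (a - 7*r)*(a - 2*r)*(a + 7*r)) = a^2 - 9*a*r + 14*r^2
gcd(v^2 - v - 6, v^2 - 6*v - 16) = v + 2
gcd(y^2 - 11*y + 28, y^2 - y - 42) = y - 7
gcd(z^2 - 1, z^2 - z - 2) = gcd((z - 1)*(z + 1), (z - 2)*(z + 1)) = z + 1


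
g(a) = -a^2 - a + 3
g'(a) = -2*a - 1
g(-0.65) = 3.23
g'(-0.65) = 0.30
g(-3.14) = -3.72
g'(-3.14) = 5.28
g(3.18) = -10.29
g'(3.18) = -7.36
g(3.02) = -9.14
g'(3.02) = -7.04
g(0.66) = 1.90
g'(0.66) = -2.32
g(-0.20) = 3.16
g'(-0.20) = -0.60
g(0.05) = 2.95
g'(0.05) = -1.10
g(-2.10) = 0.69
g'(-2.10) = 3.20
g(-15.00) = -207.00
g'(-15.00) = 29.00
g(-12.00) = -129.00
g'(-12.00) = 23.00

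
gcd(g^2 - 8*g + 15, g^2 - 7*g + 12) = g - 3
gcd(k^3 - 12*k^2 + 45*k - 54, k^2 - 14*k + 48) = k - 6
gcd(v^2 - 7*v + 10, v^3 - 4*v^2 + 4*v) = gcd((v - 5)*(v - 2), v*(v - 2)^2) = v - 2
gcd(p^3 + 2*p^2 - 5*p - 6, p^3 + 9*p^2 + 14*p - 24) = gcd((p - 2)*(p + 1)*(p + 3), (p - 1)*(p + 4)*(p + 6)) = 1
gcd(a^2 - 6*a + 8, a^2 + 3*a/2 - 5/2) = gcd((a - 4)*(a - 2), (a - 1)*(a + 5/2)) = 1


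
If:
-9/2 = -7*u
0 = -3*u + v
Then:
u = 9/14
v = 27/14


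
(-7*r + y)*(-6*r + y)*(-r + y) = -42*r^3 + 55*r^2*y - 14*r*y^2 + y^3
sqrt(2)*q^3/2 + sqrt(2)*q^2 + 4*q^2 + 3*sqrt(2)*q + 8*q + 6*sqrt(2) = (q + 2)*(q + 3*sqrt(2))*(sqrt(2)*q/2 + 1)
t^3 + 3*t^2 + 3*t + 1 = (t + 1)^3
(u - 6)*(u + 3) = u^2 - 3*u - 18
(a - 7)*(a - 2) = a^2 - 9*a + 14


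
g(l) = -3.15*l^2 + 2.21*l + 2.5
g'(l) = 2.21 - 6.3*l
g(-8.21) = -227.97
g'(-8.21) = 53.93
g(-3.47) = -43.10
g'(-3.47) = 24.07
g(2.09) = -6.64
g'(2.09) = -10.96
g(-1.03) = -3.12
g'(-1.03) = 8.70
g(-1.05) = -3.29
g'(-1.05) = 8.82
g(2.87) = -17.10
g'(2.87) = -15.87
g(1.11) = 1.07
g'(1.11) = -4.78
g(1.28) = 0.17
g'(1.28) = -5.85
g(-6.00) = -124.16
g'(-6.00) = 40.01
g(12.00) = -424.58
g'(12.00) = -73.39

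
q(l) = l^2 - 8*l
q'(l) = 2*l - 8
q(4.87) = -15.24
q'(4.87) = 1.74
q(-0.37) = 3.10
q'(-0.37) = -8.74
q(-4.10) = 49.61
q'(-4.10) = -16.20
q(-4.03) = 48.48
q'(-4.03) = -16.06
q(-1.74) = 16.95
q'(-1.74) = -11.48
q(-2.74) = 29.43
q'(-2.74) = -13.48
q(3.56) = -15.81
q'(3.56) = -0.88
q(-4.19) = 51.08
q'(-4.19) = -16.38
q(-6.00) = 84.00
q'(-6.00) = -20.00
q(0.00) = 0.00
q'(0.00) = -8.00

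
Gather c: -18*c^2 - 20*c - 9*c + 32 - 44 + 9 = -18*c^2 - 29*c - 3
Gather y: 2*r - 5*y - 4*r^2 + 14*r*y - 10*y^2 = -4*r^2 + 2*r - 10*y^2 + y*(14*r - 5)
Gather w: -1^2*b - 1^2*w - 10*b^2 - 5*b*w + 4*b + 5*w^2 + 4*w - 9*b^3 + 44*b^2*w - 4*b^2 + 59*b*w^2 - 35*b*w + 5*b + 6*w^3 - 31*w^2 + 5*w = -9*b^3 - 14*b^2 + 8*b + 6*w^3 + w^2*(59*b - 26) + w*(44*b^2 - 40*b + 8)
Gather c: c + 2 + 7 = c + 9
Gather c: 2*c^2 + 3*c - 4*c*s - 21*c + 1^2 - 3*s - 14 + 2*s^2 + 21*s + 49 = 2*c^2 + c*(-4*s - 18) + 2*s^2 + 18*s + 36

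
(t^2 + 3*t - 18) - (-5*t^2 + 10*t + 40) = 6*t^2 - 7*t - 58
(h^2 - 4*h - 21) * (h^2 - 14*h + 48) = h^4 - 18*h^3 + 83*h^2 + 102*h - 1008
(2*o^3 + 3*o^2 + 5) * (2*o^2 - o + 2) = 4*o^5 + 4*o^4 + o^3 + 16*o^2 - 5*o + 10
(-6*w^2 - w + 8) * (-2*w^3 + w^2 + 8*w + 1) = 12*w^5 - 4*w^4 - 65*w^3 - 6*w^2 + 63*w + 8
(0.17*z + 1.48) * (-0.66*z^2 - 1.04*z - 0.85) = -0.1122*z^3 - 1.1536*z^2 - 1.6837*z - 1.258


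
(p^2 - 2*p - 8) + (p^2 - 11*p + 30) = 2*p^2 - 13*p + 22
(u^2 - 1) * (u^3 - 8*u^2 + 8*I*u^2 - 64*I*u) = u^5 - 8*u^4 + 8*I*u^4 - u^3 - 64*I*u^3 + 8*u^2 - 8*I*u^2 + 64*I*u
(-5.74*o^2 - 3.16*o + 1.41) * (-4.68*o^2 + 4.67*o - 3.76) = 26.8632*o^4 - 12.017*o^3 + 0.226399999999998*o^2 + 18.4663*o - 5.3016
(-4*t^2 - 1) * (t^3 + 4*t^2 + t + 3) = -4*t^5 - 16*t^4 - 5*t^3 - 16*t^2 - t - 3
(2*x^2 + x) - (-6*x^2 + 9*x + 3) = 8*x^2 - 8*x - 3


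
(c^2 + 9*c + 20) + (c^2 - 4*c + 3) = 2*c^2 + 5*c + 23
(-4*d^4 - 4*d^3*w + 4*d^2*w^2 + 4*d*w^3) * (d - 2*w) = -4*d^5 + 4*d^4*w + 12*d^3*w^2 - 4*d^2*w^3 - 8*d*w^4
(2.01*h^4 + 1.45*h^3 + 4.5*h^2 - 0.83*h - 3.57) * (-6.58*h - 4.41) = -13.2258*h^5 - 18.4051*h^4 - 36.0045*h^3 - 14.3836*h^2 + 27.1509*h + 15.7437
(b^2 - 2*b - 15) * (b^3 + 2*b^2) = b^5 - 19*b^3 - 30*b^2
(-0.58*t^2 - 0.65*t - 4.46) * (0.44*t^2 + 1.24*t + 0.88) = -0.2552*t^4 - 1.0052*t^3 - 3.2788*t^2 - 6.1024*t - 3.9248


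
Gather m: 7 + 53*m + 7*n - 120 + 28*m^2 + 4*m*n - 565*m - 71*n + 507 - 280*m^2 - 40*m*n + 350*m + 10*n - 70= -252*m^2 + m*(-36*n - 162) - 54*n + 324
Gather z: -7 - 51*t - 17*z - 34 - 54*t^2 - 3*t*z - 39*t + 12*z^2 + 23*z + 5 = -54*t^2 - 90*t + 12*z^2 + z*(6 - 3*t) - 36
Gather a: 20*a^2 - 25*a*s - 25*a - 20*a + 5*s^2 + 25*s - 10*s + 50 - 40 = 20*a^2 + a*(-25*s - 45) + 5*s^2 + 15*s + 10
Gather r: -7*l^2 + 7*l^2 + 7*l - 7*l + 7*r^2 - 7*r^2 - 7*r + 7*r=0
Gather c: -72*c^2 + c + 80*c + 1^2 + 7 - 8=-72*c^2 + 81*c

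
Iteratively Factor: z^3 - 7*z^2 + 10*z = (z - 5)*(z^2 - 2*z) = z*(z - 5)*(z - 2)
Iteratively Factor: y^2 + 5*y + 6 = (y + 2)*(y + 3)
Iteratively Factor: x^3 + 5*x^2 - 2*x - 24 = (x + 4)*(x^2 + x - 6) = (x + 3)*(x + 4)*(x - 2)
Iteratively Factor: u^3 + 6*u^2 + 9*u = (u)*(u^2 + 6*u + 9) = u*(u + 3)*(u + 3)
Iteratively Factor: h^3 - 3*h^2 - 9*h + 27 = (h - 3)*(h^2 - 9) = (h - 3)*(h + 3)*(h - 3)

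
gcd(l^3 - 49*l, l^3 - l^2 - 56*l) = l^2 + 7*l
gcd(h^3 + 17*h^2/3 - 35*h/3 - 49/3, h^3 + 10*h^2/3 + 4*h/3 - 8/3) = 1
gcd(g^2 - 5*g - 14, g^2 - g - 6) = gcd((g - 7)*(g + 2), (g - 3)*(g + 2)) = g + 2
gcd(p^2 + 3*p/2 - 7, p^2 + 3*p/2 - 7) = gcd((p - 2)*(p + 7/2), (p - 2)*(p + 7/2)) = p^2 + 3*p/2 - 7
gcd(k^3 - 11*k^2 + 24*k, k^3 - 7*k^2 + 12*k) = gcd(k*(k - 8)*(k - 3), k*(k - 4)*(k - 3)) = k^2 - 3*k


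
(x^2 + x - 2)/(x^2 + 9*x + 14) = (x - 1)/(x + 7)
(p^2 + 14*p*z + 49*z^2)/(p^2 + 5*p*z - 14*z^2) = (-p - 7*z)/(-p + 2*z)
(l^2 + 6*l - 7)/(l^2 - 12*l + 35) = (l^2 + 6*l - 7)/(l^2 - 12*l + 35)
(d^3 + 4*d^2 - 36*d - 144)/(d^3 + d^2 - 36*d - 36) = (d + 4)/(d + 1)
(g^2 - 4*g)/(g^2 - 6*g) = (g - 4)/(g - 6)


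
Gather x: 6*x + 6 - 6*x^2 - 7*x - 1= -6*x^2 - x + 5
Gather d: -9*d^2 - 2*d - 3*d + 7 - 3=-9*d^2 - 5*d + 4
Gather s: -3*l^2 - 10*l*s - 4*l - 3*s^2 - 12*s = -3*l^2 - 4*l - 3*s^2 + s*(-10*l - 12)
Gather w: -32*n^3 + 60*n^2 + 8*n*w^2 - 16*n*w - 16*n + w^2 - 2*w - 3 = -32*n^3 + 60*n^2 - 16*n + w^2*(8*n + 1) + w*(-16*n - 2) - 3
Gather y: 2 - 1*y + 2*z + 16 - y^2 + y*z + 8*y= -y^2 + y*(z + 7) + 2*z + 18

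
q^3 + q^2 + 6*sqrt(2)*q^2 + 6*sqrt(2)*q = q*(q + 1)*(q + 6*sqrt(2))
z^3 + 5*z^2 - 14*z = z*(z - 2)*(z + 7)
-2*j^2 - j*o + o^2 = (-2*j + o)*(j + o)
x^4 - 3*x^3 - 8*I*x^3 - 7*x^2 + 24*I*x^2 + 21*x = x*(x - 3)*(x - 7*I)*(x - I)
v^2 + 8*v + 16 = (v + 4)^2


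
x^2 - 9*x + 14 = (x - 7)*(x - 2)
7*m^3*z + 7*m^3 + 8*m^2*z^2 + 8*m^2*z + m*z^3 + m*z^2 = (m + z)*(7*m + z)*(m*z + m)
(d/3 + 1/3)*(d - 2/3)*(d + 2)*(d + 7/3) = d^4/3 + 14*d^3/9 + 49*d^2/27 - 4*d/9 - 28/27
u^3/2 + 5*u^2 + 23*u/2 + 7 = (u/2 + 1)*(u + 1)*(u + 7)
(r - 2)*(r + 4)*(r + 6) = r^3 + 8*r^2 + 4*r - 48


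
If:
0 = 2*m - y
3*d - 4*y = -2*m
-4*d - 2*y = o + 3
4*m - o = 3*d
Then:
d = -3/5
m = -3/10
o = 3/5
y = -3/5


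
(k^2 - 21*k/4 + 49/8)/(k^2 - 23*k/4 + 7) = (k - 7/2)/(k - 4)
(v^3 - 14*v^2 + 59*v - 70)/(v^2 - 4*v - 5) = (v^2 - 9*v + 14)/(v + 1)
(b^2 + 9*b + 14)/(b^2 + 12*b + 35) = (b + 2)/(b + 5)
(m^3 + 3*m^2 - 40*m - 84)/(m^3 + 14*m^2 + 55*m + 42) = (m^2 - 4*m - 12)/(m^2 + 7*m + 6)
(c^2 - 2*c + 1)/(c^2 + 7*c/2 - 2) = 2*(c^2 - 2*c + 1)/(2*c^2 + 7*c - 4)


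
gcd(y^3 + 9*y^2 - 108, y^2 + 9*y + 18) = y + 6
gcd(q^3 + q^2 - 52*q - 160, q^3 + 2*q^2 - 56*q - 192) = q^2 - 4*q - 32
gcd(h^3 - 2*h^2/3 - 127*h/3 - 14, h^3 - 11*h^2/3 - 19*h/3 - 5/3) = h + 1/3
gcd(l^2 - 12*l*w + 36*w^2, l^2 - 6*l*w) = -l + 6*w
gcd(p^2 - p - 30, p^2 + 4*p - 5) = p + 5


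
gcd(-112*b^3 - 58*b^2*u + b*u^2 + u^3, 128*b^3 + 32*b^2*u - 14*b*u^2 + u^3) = -16*b^2 - 6*b*u + u^2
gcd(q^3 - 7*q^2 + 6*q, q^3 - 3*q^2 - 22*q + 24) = q^2 - 7*q + 6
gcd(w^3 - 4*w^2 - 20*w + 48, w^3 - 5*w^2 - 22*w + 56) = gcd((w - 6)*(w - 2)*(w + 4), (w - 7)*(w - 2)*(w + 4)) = w^2 + 2*w - 8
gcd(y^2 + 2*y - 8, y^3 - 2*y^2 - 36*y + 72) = y - 2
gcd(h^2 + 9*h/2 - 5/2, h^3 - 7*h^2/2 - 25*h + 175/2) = h + 5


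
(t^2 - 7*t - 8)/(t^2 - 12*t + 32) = (t + 1)/(t - 4)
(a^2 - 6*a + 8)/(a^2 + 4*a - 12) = (a - 4)/(a + 6)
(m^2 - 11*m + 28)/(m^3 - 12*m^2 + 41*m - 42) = (m - 4)/(m^2 - 5*m + 6)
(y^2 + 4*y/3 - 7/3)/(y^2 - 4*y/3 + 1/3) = (3*y + 7)/(3*y - 1)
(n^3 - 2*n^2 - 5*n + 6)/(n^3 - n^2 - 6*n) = (n - 1)/n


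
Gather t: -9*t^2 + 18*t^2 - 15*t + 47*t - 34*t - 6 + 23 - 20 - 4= 9*t^2 - 2*t - 7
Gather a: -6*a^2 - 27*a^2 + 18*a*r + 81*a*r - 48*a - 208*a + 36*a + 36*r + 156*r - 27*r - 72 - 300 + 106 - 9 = -33*a^2 + a*(99*r - 220) + 165*r - 275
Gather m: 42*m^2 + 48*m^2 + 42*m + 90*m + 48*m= 90*m^2 + 180*m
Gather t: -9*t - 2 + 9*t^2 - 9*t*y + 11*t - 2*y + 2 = 9*t^2 + t*(2 - 9*y) - 2*y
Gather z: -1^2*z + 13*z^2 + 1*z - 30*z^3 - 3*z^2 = -30*z^3 + 10*z^2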